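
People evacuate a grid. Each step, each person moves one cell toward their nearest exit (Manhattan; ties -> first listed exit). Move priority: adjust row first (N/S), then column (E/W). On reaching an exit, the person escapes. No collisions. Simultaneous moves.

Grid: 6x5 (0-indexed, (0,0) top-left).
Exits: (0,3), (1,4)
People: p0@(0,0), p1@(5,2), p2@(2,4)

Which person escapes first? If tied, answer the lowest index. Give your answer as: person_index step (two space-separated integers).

Answer: 2 1

Derivation:
Step 1: p0:(0,0)->(0,1) | p1:(5,2)->(4,2) | p2:(2,4)->(1,4)->EXIT
Step 2: p0:(0,1)->(0,2) | p1:(4,2)->(3,2) | p2:escaped
Step 3: p0:(0,2)->(0,3)->EXIT | p1:(3,2)->(2,2) | p2:escaped
Step 4: p0:escaped | p1:(2,2)->(1,2) | p2:escaped
Step 5: p0:escaped | p1:(1,2)->(0,2) | p2:escaped
Step 6: p0:escaped | p1:(0,2)->(0,3)->EXIT | p2:escaped
Exit steps: [3, 6, 1]
First to escape: p2 at step 1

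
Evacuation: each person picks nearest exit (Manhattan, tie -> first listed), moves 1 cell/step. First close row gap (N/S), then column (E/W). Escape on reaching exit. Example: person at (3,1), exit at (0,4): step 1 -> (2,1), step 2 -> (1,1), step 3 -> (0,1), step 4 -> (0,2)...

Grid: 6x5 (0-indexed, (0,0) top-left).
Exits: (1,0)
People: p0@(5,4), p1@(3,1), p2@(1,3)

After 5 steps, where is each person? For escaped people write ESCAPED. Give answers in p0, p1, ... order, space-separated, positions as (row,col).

Step 1: p0:(5,4)->(4,4) | p1:(3,1)->(2,1) | p2:(1,3)->(1,2)
Step 2: p0:(4,4)->(3,4) | p1:(2,1)->(1,1) | p2:(1,2)->(1,1)
Step 3: p0:(3,4)->(2,4) | p1:(1,1)->(1,0)->EXIT | p2:(1,1)->(1,0)->EXIT
Step 4: p0:(2,4)->(1,4) | p1:escaped | p2:escaped
Step 5: p0:(1,4)->(1,3) | p1:escaped | p2:escaped

(1,3) ESCAPED ESCAPED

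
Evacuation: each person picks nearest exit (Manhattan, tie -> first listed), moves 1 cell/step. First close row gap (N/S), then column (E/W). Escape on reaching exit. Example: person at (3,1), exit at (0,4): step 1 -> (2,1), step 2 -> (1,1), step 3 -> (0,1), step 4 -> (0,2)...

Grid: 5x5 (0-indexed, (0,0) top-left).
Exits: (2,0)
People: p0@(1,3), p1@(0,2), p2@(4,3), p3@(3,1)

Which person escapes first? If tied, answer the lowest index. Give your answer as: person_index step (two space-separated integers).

Step 1: p0:(1,3)->(2,3) | p1:(0,2)->(1,2) | p2:(4,3)->(3,3) | p3:(3,1)->(2,1)
Step 2: p0:(2,3)->(2,2) | p1:(1,2)->(2,2) | p2:(3,3)->(2,3) | p3:(2,1)->(2,0)->EXIT
Step 3: p0:(2,2)->(2,1) | p1:(2,2)->(2,1) | p2:(2,3)->(2,2) | p3:escaped
Step 4: p0:(2,1)->(2,0)->EXIT | p1:(2,1)->(2,0)->EXIT | p2:(2,2)->(2,1) | p3:escaped
Step 5: p0:escaped | p1:escaped | p2:(2,1)->(2,0)->EXIT | p3:escaped
Exit steps: [4, 4, 5, 2]
First to escape: p3 at step 2

Answer: 3 2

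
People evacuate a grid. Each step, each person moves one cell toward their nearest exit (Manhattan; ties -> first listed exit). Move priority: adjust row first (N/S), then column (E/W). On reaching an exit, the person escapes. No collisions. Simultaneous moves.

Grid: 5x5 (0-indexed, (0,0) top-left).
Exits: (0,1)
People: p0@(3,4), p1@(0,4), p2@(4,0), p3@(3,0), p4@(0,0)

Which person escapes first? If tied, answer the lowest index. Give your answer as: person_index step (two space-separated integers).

Answer: 4 1

Derivation:
Step 1: p0:(3,4)->(2,4) | p1:(0,4)->(0,3) | p2:(4,0)->(3,0) | p3:(3,0)->(2,0) | p4:(0,0)->(0,1)->EXIT
Step 2: p0:(2,4)->(1,4) | p1:(0,3)->(0,2) | p2:(3,0)->(2,0) | p3:(2,0)->(1,0) | p4:escaped
Step 3: p0:(1,4)->(0,4) | p1:(0,2)->(0,1)->EXIT | p2:(2,0)->(1,0) | p3:(1,0)->(0,0) | p4:escaped
Step 4: p0:(0,4)->(0,3) | p1:escaped | p2:(1,0)->(0,0) | p3:(0,0)->(0,1)->EXIT | p4:escaped
Step 5: p0:(0,3)->(0,2) | p1:escaped | p2:(0,0)->(0,1)->EXIT | p3:escaped | p4:escaped
Step 6: p0:(0,2)->(0,1)->EXIT | p1:escaped | p2:escaped | p3:escaped | p4:escaped
Exit steps: [6, 3, 5, 4, 1]
First to escape: p4 at step 1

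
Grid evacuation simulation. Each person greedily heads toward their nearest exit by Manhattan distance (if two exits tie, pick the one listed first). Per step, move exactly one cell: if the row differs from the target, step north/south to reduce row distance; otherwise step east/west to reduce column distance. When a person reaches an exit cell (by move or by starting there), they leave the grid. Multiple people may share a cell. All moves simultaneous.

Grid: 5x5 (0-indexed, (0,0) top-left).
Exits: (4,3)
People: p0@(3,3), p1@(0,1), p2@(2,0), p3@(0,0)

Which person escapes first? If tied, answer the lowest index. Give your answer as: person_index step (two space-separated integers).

Answer: 0 1

Derivation:
Step 1: p0:(3,3)->(4,3)->EXIT | p1:(0,1)->(1,1) | p2:(2,0)->(3,0) | p3:(0,0)->(1,0)
Step 2: p0:escaped | p1:(1,1)->(2,1) | p2:(3,0)->(4,0) | p3:(1,0)->(2,0)
Step 3: p0:escaped | p1:(2,1)->(3,1) | p2:(4,0)->(4,1) | p3:(2,0)->(3,0)
Step 4: p0:escaped | p1:(3,1)->(4,1) | p2:(4,1)->(4,2) | p3:(3,0)->(4,0)
Step 5: p0:escaped | p1:(4,1)->(4,2) | p2:(4,2)->(4,3)->EXIT | p3:(4,0)->(4,1)
Step 6: p0:escaped | p1:(4,2)->(4,3)->EXIT | p2:escaped | p3:(4,1)->(4,2)
Step 7: p0:escaped | p1:escaped | p2:escaped | p3:(4,2)->(4,3)->EXIT
Exit steps: [1, 6, 5, 7]
First to escape: p0 at step 1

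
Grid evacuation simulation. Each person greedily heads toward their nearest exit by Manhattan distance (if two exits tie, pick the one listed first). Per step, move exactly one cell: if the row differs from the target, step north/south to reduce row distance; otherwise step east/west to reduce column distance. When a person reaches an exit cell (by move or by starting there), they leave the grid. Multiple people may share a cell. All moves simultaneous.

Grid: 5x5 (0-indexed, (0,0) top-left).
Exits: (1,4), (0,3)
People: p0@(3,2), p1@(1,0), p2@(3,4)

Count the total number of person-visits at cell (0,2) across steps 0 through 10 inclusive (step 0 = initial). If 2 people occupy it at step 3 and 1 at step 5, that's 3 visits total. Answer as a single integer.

Answer: 0

Derivation:
Step 0: p0@(3,2) p1@(1,0) p2@(3,4) -> at (0,2): 0 [-], cum=0
Step 1: p0@(2,2) p1@(1,1) p2@(2,4) -> at (0,2): 0 [-], cum=0
Step 2: p0@(1,2) p1@(1,2) p2@ESC -> at (0,2): 0 [-], cum=0
Step 3: p0@(1,3) p1@(1,3) p2@ESC -> at (0,2): 0 [-], cum=0
Step 4: p0@ESC p1@ESC p2@ESC -> at (0,2): 0 [-], cum=0
Total visits = 0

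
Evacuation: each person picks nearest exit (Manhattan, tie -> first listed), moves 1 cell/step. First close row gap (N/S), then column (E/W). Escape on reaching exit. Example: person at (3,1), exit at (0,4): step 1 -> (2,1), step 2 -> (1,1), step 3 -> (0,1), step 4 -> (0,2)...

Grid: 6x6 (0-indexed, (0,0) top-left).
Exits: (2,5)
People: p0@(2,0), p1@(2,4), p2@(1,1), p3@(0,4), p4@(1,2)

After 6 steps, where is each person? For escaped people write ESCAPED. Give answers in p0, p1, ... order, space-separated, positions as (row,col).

Step 1: p0:(2,0)->(2,1) | p1:(2,4)->(2,5)->EXIT | p2:(1,1)->(2,1) | p3:(0,4)->(1,4) | p4:(1,2)->(2,2)
Step 2: p0:(2,1)->(2,2) | p1:escaped | p2:(2,1)->(2,2) | p3:(1,4)->(2,4) | p4:(2,2)->(2,3)
Step 3: p0:(2,2)->(2,3) | p1:escaped | p2:(2,2)->(2,3) | p3:(2,4)->(2,5)->EXIT | p4:(2,3)->(2,4)
Step 4: p0:(2,3)->(2,4) | p1:escaped | p2:(2,3)->(2,4) | p3:escaped | p4:(2,4)->(2,5)->EXIT
Step 5: p0:(2,4)->(2,5)->EXIT | p1:escaped | p2:(2,4)->(2,5)->EXIT | p3:escaped | p4:escaped

ESCAPED ESCAPED ESCAPED ESCAPED ESCAPED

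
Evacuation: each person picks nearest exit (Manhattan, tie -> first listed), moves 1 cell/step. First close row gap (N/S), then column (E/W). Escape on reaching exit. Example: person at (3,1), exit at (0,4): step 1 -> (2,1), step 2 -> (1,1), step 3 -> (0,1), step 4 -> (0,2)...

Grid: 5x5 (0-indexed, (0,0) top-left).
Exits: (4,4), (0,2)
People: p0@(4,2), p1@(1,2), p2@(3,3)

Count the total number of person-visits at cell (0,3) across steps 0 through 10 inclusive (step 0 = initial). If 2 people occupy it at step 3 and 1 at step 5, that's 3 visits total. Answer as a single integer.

Step 0: p0@(4,2) p1@(1,2) p2@(3,3) -> at (0,3): 0 [-], cum=0
Step 1: p0@(4,3) p1@ESC p2@(4,3) -> at (0,3): 0 [-], cum=0
Step 2: p0@ESC p1@ESC p2@ESC -> at (0,3): 0 [-], cum=0
Total visits = 0

Answer: 0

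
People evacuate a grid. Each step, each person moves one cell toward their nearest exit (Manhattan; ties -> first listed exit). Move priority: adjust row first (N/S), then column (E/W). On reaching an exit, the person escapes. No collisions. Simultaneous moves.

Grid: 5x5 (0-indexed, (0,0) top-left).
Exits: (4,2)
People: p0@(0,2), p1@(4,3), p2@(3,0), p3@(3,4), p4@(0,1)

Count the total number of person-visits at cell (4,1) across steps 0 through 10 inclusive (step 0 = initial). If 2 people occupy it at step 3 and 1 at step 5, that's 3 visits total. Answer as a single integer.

Step 0: p0@(0,2) p1@(4,3) p2@(3,0) p3@(3,4) p4@(0,1) -> at (4,1): 0 [-], cum=0
Step 1: p0@(1,2) p1@ESC p2@(4,0) p3@(4,4) p4@(1,1) -> at (4,1): 0 [-], cum=0
Step 2: p0@(2,2) p1@ESC p2@(4,1) p3@(4,3) p4@(2,1) -> at (4,1): 1 [p2], cum=1
Step 3: p0@(3,2) p1@ESC p2@ESC p3@ESC p4@(3,1) -> at (4,1): 0 [-], cum=1
Step 4: p0@ESC p1@ESC p2@ESC p3@ESC p4@(4,1) -> at (4,1): 1 [p4], cum=2
Step 5: p0@ESC p1@ESC p2@ESC p3@ESC p4@ESC -> at (4,1): 0 [-], cum=2
Total visits = 2

Answer: 2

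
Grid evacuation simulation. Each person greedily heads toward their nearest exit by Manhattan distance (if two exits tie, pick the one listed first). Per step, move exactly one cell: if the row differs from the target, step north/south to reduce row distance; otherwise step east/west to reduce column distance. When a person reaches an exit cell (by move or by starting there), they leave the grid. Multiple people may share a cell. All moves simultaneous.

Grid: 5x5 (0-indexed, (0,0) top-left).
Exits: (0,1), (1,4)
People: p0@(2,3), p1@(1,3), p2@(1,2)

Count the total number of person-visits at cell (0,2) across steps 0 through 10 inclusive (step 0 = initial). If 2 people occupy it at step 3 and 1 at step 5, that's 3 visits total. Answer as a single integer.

Step 0: p0@(2,3) p1@(1,3) p2@(1,2) -> at (0,2): 0 [-], cum=0
Step 1: p0@(1,3) p1@ESC p2@(0,2) -> at (0,2): 1 [p2], cum=1
Step 2: p0@ESC p1@ESC p2@ESC -> at (0,2): 0 [-], cum=1
Total visits = 1

Answer: 1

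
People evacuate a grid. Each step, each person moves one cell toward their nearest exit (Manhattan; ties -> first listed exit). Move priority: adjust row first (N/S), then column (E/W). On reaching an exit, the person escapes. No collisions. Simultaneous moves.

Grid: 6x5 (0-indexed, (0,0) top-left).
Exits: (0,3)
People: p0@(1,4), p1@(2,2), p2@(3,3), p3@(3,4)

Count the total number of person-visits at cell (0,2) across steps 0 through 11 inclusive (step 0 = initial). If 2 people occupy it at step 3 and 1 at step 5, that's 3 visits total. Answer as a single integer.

Answer: 1

Derivation:
Step 0: p0@(1,4) p1@(2,2) p2@(3,3) p3@(3,4) -> at (0,2): 0 [-], cum=0
Step 1: p0@(0,4) p1@(1,2) p2@(2,3) p3@(2,4) -> at (0,2): 0 [-], cum=0
Step 2: p0@ESC p1@(0,2) p2@(1,3) p3@(1,4) -> at (0,2): 1 [p1], cum=1
Step 3: p0@ESC p1@ESC p2@ESC p3@(0,4) -> at (0,2): 0 [-], cum=1
Step 4: p0@ESC p1@ESC p2@ESC p3@ESC -> at (0,2): 0 [-], cum=1
Total visits = 1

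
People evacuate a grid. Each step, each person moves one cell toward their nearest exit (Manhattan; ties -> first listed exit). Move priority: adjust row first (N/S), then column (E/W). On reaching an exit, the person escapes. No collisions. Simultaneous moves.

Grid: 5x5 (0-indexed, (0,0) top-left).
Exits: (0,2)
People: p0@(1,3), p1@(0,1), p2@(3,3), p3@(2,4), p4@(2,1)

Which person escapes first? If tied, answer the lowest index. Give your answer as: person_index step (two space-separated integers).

Step 1: p0:(1,3)->(0,3) | p1:(0,1)->(0,2)->EXIT | p2:(3,3)->(2,3) | p3:(2,4)->(1,4) | p4:(2,1)->(1,1)
Step 2: p0:(0,3)->(0,2)->EXIT | p1:escaped | p2:(2,3)->(1,3) | p3:(1,4)->(0,4) | p4:(1,1)->(0,1)
Step 3: p0:escaped | p1:escaped | p2:(1,3)->(0,3) | p3:(0,4)->(0,3) | p4:(0,1)->(0,2)->EXIT
Step 4: p0:escaped | p1:escaped | p2:(0,3)->(0,2)->EXIT | p3:(0,3)->(0,2)->EXIT | p4:escaped
Exit steps: [2, 1, 4, 4, 3]
First to escape: p1 at step 1

Answer: 1 1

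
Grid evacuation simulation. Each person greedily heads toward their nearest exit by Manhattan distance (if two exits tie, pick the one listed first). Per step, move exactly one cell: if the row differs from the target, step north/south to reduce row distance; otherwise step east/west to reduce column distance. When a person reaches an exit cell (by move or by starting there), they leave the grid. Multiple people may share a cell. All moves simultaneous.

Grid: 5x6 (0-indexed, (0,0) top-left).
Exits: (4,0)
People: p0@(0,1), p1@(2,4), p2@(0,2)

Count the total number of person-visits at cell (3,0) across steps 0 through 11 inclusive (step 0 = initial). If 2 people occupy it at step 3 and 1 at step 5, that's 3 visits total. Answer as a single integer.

Answer: 0

Derivation:
Step 0: p0@(0,1) p1@(2,4) p2@(0,2) -> at (3,0): 0 [-], cum=0
Step 1: p0@(1,1) p1@(3,4) p2@(1,2) -> at (3,0): 0 [-], cum=0
Step 2: p0@(2,1) p1@(4,4) p2@(2,2) -> at (3,0): 0 [-], cum=0
Step 3: p0@(3,1) p1@(4,3) p2@(3,2) -> at (3,0): 0 [-], cum=0
Step 4: p0@(4,1) p1@(4,2) p2@(4,2) -> at (3,0): 0 [-], cum=0
Step 5: p0@ESC p1@(4,1) p2@(4,1) -> at (3,0): 0 [-], cum=0
Step 6: p0@ESC p1@ESC p2@ESC -> at (3,0): 0 [-], cum=0
Total visits = 0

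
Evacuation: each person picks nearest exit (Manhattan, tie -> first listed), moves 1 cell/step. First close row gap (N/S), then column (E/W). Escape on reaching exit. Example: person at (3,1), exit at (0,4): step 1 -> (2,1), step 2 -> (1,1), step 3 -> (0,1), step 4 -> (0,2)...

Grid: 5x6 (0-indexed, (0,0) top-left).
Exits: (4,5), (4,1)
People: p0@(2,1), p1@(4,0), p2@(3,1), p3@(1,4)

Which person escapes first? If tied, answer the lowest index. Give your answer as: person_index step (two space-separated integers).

Step 1: p0:(2,1)->(3,1) | p1:(4,0)->(4,1)->EXIT | p2:(3,1)->(4,1)->EXIT | p3:(1,4)->(2,4)
Step 2: p0:(3,1)->(4,1)->EXIT | p1:escaped | p2:escaped | p3:(2,4)->(3,4)
Step 3: p0:escaped | p1:escaped | p2:escaped | p3:(3,4)->(4,4)
Step 4: p0:escaped | p1:escaped | p2:escaped | p3:(4,4)->(4,5)->EXIT
Exit steps: [2, 1, 1, 4]
First to escape: p1 at step 1

Answer: 1 1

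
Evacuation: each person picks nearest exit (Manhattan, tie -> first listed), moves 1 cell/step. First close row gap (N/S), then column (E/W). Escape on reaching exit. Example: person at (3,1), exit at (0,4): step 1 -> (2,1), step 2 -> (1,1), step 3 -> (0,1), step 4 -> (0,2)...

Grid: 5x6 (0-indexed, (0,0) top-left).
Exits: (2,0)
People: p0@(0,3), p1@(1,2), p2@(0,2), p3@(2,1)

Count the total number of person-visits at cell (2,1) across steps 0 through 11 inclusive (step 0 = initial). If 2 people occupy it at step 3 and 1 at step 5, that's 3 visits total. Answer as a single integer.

Step 0: p0@(0,3) p1@(1,2) p2@(0,2) p3@(2,1) -> at (2,1): 1 [p3], cum=1
Step 1: p0@(1,3) p1@(2,2) p2@(1,2) p3@ESC -> at (2,1): 0 [-], cum=1
Step 2: p0@(2,3) p1@(2,1) p2@(2,2) p3@ESC -> at (2,1): 1 [p1], cum=2
Step 3: p0@(2,2) p1@ESC p2@(2,1) p3@ESC -> at (2,1): 1 [p2], cum=3
Step 4: p0@(2,1) p1@ESC p2@ESC p3@ESC -> at (2,1): 1 [p0], cum=4
Step 5: p0@ESC p1@ESC p2@ESC p3@ESC -> at (2,1): 0 [-], cum=4
Total visits = 4

Answer: 4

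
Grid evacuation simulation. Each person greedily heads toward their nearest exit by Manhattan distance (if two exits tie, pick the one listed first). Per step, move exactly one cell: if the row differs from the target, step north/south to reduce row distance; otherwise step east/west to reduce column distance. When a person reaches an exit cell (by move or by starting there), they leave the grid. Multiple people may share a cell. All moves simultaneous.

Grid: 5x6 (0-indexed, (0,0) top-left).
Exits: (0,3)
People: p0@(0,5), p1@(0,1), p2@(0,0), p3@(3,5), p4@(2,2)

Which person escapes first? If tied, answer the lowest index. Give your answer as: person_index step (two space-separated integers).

Answer: 0 2

Derivation:
Step 1: p0:(0,5)->(0,4) | p1:(0,1)->(0,2) | p2:(0,0)->(0,1) | p3:(3,5)->(2,5) | p4:(2,2)->(1,2)
Step 2: p0:(0,4)->(0,3)->EXIT | p1:(0,2)->(0,3)->EXIT | p2:(0,1)->(0,2) | p3:(2,5)->(1,5) | p4:(1,2)->(0,2)
Step 3: p0:escaped | p1:escaped | p2:(0,2)->(0,3)->EXIT | p3:(1,5)->(0,5) | p4:(0,2)->(0,3)->EXIT
Step 4: p0:escaped | p1:escaped | p2:escaped | p3:(0,5)->(0,4) | p4:escaped
Step 5: p0:escaped | p1:escaped | p2:escaped | p3:(0,4)->(0,3)->EXIT | p4:escaped
Exit steps: [2, 2, 3, 5, 3]
First to escape: p0 at step 2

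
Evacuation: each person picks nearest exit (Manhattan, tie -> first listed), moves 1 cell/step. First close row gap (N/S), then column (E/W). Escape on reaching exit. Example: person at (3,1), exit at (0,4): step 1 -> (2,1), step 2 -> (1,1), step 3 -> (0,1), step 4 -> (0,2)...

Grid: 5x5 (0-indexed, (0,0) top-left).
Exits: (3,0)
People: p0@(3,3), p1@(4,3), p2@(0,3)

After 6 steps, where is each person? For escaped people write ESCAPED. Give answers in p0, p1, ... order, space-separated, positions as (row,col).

Step 1: p0:(3,3)->(3,2) | p1:(4,3)->(3,3) | p2:(0,3)->(1,3)
Step 2: p0:(3,2)->(3,1) | p1:(3,3)->(3,2) | p2:(1,3)->(2,3)
Step 3: p0:(3,1)->(3,0)->EXIT | p1:(3,2)->(3,1) | p2:(2,3)->(3,3)
Step 4: p0:escaped | p1:(3,1)->(3,0)->EXIT | p2:(3,3)->(3,2)
Step 5: p0:escaped | p1:escaped | p2:(3,2)->(3,1)
Step 6: p0:escaped | p1:escaped | p2:(3,1)->(3,0)->EXIT

ESCAPED ESCAPED ESCAPED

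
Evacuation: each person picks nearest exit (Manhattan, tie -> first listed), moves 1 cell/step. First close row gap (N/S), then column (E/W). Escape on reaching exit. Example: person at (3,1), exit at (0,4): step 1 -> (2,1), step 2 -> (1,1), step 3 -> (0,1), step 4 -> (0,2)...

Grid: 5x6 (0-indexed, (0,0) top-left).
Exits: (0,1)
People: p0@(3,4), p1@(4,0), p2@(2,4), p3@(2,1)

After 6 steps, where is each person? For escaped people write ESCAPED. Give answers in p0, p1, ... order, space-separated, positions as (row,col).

Step 1: p0:(3,4)->(2,4) | p1:(4,0)->(3,0) | p2:(2,4)->(1,4) | p3:(2,1)->(1,1)
Step 2: p0:(2,4)->(1,4) | p1:(3,0)->(2,0) | p2:(1,4)->(0,4) | p3:(1,1)->(0,1)->EXIT
Step 3: p0:(1,4)->(0,4) | p1:(2,0)->(1,0) | p2:(0,4)->(0,3) | p3:escaped
Step 4: p0:(0,4)->(0,3) | p1:(1,0)->(0,0) | p2:(0,3)->(0,2) | p3:escaped
Step 5: p0:(0,3)->(0,2) | p1:(0,0)->(0,1)->EXIT | p2:(0,2)->(0,1)->EXIT | p3:escaped
Step 6: p0:(0,2)->(0,1)->EXIT | p1:escaped | p2:escaped | p3:escaped

ESCAPED ESCAPED ESCAPED ESCAPED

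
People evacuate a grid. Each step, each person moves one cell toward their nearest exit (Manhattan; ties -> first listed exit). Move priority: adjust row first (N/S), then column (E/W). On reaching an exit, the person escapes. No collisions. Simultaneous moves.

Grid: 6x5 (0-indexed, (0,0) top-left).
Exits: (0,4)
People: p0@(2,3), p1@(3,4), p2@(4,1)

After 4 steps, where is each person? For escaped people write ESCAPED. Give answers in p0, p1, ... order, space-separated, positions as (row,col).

Step 1: p0:(2,3)->(1,3) | p1:(3,4)->(2,4) | p2:(4,1)->(3,1)
Step 2: p0:(1,3)->(0,3) | p1:(2,4)->(1,4) | p2:(3,1)->(2,1)
Step 3: p0:(0,3)->(0,4)->EXIT | p1:(1,4)->(0,4)->EXIT | p2:(2,1)->(1,1)
Step 4: p0:escaped | p1:escaped | p2:(1,1)->(0,1)

ESCAPED ESCAPED (0,1)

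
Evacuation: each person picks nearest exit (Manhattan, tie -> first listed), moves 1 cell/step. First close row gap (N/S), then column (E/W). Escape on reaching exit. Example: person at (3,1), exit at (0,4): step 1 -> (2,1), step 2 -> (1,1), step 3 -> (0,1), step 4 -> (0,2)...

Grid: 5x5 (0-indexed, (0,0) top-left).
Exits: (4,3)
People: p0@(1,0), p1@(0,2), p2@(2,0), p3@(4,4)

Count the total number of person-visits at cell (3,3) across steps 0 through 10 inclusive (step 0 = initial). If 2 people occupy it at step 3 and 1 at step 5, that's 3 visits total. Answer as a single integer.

Answer: 0

Derivation:
Step 0: p0@(1,0) p1@(0,2) p2@(2,0) p3@(4,4) -> at (3,3): 0 [-], cum=0
Step 1: p0@(2,0) p1@(1,2) p2@(3,0) p3@ESC -> at (3,3): 0 [-], cum=0
Step 2: p0@(3,0) p1@(2,2) p2@(4,0) p3@ESC -> at (3,3): 0 [-], cum=0
Step 3: p0@(4,0) p1@(3,2) p2@(4,1) p3@ESC -> at (3,3): 0 [-], cum=0
Step 4: p0@(4,1) p1@(4,2) p2@(4,2) p3@ESC -> at (3,3): 0 [-], cum=0
Step 5: p0@(4,2) p1@ESC p2@ESC p3@ESC -> at (3,3): 0 [-], cum=0
Step 6: p0@ESC p1@ESC p2@ESC p3@ESC -> at (3,3): 0 [-], cum=0
Total visits = 0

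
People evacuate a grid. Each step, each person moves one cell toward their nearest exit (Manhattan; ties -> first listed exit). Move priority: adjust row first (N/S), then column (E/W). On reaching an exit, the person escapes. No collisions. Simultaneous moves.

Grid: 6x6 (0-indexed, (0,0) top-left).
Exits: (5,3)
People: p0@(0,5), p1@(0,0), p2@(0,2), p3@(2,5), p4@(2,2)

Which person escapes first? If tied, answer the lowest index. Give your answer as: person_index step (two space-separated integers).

Answer: 4 4

Derivation:
Step 1: p0:(0,5)->(1,5) | p1:(0,0)->(1,0) | p2:(0,2)->(1,2) | p3:(2,5)->(3,5) | p4:(2,2)->(3,2)
Step 2: p0:(1,5)->(2,5) | p1:(1,0)->(2,0) | p2:(1,2)->(2,2) | p3:(3,5)->(4,5) | p4:(3,2)->(4,2)
Step 3: p0:(2,5)->(3,5) | p1:(2,0)->(3,0) | p2:(2,2)->(3,2) | p3:(4,5)->(5,5) | p4:(4,2)->(5,2)
Step 4: p0:(3,5)->(4,5) | p1:(3,0)->(4,0) | p2:(3,2)->(4,2) | p3:(5,5)->(5,4) | p4:(5,2)->(5,3)->EXIT
Step 5: p0:(4,5)->(5,5) | p1:(4,0)->(5,0) | p2:(4,2)->(5,2) | p3:(5,4)->(5,3)->EXIT | p4:escaped
Step 6: p0:(5,5)->(5,4) | p1:(5,0)->(5,1) | p2:(5,2)->(5,3)->EXIT | p3:escaped | p4:escaped
Step 7: p0:(5,4)->(5,3)->EXIT | p1:(5,1)->(5,2) | p2:escaped | p3:escaped | p4:escaped
Step 8: p0:escaped | p1:(5,2)->(5,3)->EXIT | p2:escaped | p3:escaped | p4:escaped
Exit steps: [7, 8, 6, 5, 4]
First to escape: p4 at step 4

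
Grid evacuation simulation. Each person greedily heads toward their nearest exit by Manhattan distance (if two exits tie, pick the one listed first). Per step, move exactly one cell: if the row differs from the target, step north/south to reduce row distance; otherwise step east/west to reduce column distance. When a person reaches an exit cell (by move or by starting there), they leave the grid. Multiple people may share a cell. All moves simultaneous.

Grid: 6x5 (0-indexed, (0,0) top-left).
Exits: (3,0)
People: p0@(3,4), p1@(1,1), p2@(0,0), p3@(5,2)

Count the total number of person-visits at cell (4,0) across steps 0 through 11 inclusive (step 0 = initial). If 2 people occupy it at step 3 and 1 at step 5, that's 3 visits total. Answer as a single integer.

Step 0: p0@(3,4) p1@(1,1) p2@(0,0) p3@(5,2) -> at (4,0): 0 [-], cum=0
Step 1: p0@(3,3) p1@(2,1) p2@(1,0) p3@(4,2) -> at (4,0): 0 [-], cum=0
Step 2: p0@(3,2) p1@(3,1) p2@(2,0) p3@(3,2) -> at (4,0): 0 [-], cum=0
Step 3: p0@(3,1) p1@ESC p2@ESC p3@(3,1) -> at (4,0): 0 [-], cum=0
Step 4: p0@ESC p1@ESC p2@ESC p3@ESC -> at (4,0): 0 [-], cum=0
Total visits = 0

Answer: 0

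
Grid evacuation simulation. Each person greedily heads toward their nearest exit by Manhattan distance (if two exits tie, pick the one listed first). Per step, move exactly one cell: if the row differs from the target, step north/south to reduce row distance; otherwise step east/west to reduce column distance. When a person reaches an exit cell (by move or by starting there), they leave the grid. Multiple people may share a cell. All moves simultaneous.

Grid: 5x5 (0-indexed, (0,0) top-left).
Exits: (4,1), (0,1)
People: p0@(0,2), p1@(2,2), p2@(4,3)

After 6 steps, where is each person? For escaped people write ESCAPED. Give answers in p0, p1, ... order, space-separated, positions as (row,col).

Step 1: p0:(0,2)->(0,1)->EXIT | p1:(2,2)->(3,2) | p2:(4,3)->(4,2)
Step 2: p0:escaped | p1:(3,2)->(4,2) | p2:(4,2)->(4,1)->EXIT
Step 3: p0:escaped | p1:(4,2)->(4,1)->EXIT | p2:escaped

ESCAPED ESCAPED ESCAPED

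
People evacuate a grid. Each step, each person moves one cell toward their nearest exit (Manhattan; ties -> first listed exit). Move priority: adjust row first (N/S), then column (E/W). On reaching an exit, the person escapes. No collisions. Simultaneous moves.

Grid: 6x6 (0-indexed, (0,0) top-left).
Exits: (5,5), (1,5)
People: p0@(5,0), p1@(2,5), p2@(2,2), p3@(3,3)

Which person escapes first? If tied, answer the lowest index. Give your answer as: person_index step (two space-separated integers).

Step 1: p0:(5,0)->(5,1) | p1:(2,5)->(1,5)->EXIT | p2:(2,2)->(1,2) | p3:(3,3)->(4,3)
Step 2: p0:(5,1)->(5,2) | p1:escaped | p2:(1,2)->(1,3) | p3:(4,3)->(5,3)
Step 3: p0:(5,2)->(5,3) | p1:escaped | p2:(1,3)->(1,4) | p3:(5,3)->(5,4)
Step 4: p0:(5,3)->(5,4) | p1:escaped | p2:(1,4)->(1,5)->EXIT | p3:(5,4)->(5,5)->EXIT
Step 5: p0:(5,4)->(5,5)->EXIT | p1:escaped | p2:escaped | p3:escaped
Exit steps: [5, 1, 4, 4]
First to escape: p1 at step 1

Answer: 1 1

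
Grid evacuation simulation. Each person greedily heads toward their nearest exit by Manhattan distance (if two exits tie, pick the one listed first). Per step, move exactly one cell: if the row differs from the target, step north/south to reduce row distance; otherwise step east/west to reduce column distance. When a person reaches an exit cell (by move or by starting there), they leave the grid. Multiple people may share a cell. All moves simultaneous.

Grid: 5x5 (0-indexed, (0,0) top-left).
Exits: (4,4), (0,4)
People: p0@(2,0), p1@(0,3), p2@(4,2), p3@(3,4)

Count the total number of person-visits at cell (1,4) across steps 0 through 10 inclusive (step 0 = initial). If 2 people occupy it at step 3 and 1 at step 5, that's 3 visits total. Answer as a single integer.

Answer: 0

Derivation:
Step 0: p0@(2,0) p1@(0,3) p2@(4,2) p3@(3,4) -> at (1,4): 0 [-], cum=0
Step 1: p0@(3,0) p1@ESC p2@(4,3) p3@ESC -> at (1,4): 0 [-], cum=0
Step 2: p0@(4,0) p1@ESC p2@ESC p3@ESC -> at (1,4): 0 [-], cum=0
Step 3: p0@(4,1) p1@ESC p2@ESC p3@ESC -> at (1,4): 0 [-], cum=0
Step 4: p0@(4,2) p1@ESC p2@ESC p3@ESC -> at (1,4): 0 [-], cum=0
Step 5: p0@(4,3) p1@ESC p2@ESC p3@ESC -> at (1,4): 0 [-], cum=0
Step 6: p0@ESC p1@ESC p2@ESC p3@ESC -> at (1,4): 0 [-], cum=0
Total visits = 0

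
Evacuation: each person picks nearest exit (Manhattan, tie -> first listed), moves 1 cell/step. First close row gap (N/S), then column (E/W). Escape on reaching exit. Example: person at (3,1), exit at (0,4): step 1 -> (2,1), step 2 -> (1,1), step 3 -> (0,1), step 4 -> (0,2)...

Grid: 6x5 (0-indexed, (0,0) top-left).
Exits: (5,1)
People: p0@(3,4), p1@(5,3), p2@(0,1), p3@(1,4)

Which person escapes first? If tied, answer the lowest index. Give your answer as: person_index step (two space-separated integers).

Step 1: p0:(3,4)->(4,4) | p1:(5,3)->(5,2) | p2:(0,1)->(1,1) | p3:(1,4)->(2,4)
Step 2: p0:(4,4)->(5,4) | p1:(5,2)->(5,1)->EXIT | p2:(1,1)->(2,1) | p3:(2,4)->(3,4)
Step 3: p0:(5,4)->(5,3) | p1:escaped | p2:(2,1)->(3,1) | p3:(3,4)->(4,4)
Step 4: p0:(5,3)->(5,2) | p1:escaped | p2:(3,1)->(4,1) | p3:(4,4)->(5,4)
Step 5: p0:(5,2)->(5,1)->EXIT | p1:escaped | p2:(4,1)->(5,1)->EXIT | p3:(5,4)->(5,3)
Step 6: p0:escaped | p1:escaped | p2:escaped | p3:(5,3)->(5,2)
Step 7: p0:escaped | p1:escaped | p2:escaped | p3:(5,2)->(5,1)->EXIT
Exit steps: [5, 2, 5, 7]
First to escape: p1 at step 2

Answer: 1 2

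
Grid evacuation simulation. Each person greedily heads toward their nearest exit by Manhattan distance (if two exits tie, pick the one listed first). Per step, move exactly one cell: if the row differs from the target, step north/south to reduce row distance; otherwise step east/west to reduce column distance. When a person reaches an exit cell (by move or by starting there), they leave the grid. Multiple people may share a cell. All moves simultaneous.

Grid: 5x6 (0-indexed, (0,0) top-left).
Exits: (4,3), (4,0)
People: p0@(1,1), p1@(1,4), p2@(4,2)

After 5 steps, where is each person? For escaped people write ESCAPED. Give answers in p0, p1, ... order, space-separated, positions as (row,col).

Step 1: p0:(1,1)->(2,1) | p1:(1,4)->(2,4) | p2:(4,2)->(4,3)->EXIT
Step 2: p0:(2,1)->(3,1) | p1:(2,4)->(3,4) | p2:escaped
Step 3: p0:(3,1)->(4,1) | p1:(3,4)->(4,4) | p2:escaped
Step 4: p0:(4,1)->(4,0)->EXIT | p1:(4,4)->(4,3)->EXIT | p2:escaped

ESCAPED ESCAPED ESCAPED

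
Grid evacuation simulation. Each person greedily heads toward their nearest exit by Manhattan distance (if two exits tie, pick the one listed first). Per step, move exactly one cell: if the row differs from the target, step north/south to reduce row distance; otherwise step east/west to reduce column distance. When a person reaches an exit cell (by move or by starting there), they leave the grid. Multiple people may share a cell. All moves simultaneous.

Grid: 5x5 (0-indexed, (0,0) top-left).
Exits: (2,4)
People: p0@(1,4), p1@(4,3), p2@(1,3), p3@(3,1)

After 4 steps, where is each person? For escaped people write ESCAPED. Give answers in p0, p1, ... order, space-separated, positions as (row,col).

Step 1: p0:(1,4)->(2,4)->EXIT | p1:(4,3)->(3,3) | p2:(1,3)->(2,3) | p3:(3,1)->(2,1)
Step 2: p0:escaped | p1:(3,3)->(2,3) | p2:(2,3)->(2,4)->EXIT | p3:(2,1)->(2,2)
Step 3: p0:escaped | p1:(2,3)->(2,4)->EXIT | p2:escaped | p3:(2,2)->(2,3)
Step 4: p0:escaped | p1:escaped | p2:escaped | p3:(2,3)->(2,4)->EXIT

ESCAPED ESCAPED ESCAPED ESCAPED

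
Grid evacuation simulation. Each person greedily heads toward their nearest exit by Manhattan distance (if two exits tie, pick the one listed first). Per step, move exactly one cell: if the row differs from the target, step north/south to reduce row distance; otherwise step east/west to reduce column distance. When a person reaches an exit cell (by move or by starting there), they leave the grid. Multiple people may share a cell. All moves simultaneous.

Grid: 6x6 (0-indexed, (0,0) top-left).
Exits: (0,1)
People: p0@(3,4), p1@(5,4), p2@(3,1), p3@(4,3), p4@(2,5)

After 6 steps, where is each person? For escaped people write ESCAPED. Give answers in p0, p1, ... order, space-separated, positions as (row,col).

Step 1: p0:(3,4)->(2,4) | p1:(5,4)->(4,4) | p2:(3,1)->(2,1) | p3:(4,3)->(3,3) | p4:(2,5)->(1,5)
Step 2: p0:(2,4)->(1,4) | p1:(4,4)->(3,4) | p2:(2,1)->(1,1) | p3:(3,3)->(2,3) | p4:(1,5)->(0,5)
Step 3: p0:(1,4)->(0,4) | p1:(3,4)->(2,4) | p2:(1,1)->(0,1)->EXIT | p3:(2,3)->(1,3) | p4:(0,5)->(0,4)
Step 4: p0:(0,4)->(0,3) | p1:(2,4)->(1,4) | p2:escaped | p3:(1,3)->(0,3) | p4:(0,4)->(0,3)
Step 5: p0:(0,3)->(0,2) | p1:(1,4)->(0,4) | p2:escaped | p3:(0,3)->(0,2) | p4:(0,3)->(0,2)
Step 6: p0:(0,2)->(0,1)->EXIT | p1:(0,4)->(0,3) | p2:escaped | p3:(0,2)->(0,1)->EXIT | p4:(0,2)->(0,1)->EXIT

ESCAPED (0,3) ESCAPED ESCAPED ESCAPED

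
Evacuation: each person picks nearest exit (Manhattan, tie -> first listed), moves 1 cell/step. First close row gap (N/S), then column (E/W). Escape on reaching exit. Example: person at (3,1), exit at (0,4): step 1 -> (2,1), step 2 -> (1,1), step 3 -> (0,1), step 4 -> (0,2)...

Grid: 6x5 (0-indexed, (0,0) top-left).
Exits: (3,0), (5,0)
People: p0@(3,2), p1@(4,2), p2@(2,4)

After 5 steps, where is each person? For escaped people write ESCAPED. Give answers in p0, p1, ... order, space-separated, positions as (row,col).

Step 1: p0:(3,2)->(3,1) | p1:(4,2)->(3,2) | p2:(2,4)->(3,4)
Step 2: p0:(3,1)->(3,0)->EXIT | p1:(3,2)->(3,1) | p2:(3,4)->(3,3)
Step 3: p0:escaped | p1:(3,1)->(3,0)->EXIT | p2:(3,3)->(3,2)
Step 4: p0:escaped | p1:escaped | p2:(3,2)->(3,1)
Step 5: p0:escaped | p1:escaped | p2:(3,1)->(3,0)->EXIT

ESCAPED ESCAPED ESCAPED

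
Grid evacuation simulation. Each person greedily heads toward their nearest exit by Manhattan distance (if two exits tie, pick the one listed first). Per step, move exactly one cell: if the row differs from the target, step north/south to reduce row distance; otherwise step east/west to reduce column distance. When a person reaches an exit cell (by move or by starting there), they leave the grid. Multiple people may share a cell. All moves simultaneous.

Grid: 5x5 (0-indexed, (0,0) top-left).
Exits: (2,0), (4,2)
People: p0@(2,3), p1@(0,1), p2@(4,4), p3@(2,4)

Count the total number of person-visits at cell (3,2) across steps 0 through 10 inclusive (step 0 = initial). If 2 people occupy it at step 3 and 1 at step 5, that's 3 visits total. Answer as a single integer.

Step 0: p0@(2,3) p1@(0,1) p2@(4,4) p3@(2,4) -> at (3,2): 0 [-], cum=0
Step 1: p0@(2,2) p1@(1,1) p2@(4,3) p3@(2,3) -> at (3,2): 0 [-], cum=0
Step 2: p0@(2,1) p1@(2,1) p2@ESC p3@(2,2) -> at (3,2): 0 [-], cum=0
Step 3: p0@ESC p1@ESC p2@ESC p3@(2,1) -> at (3,2): 0 [-], cum=0
Step 4: p0@ESC p1@ESC p2@ESC p3@ESC -> at (3,2): 0 [-], cum=0
Total visits = 0

Answer: 0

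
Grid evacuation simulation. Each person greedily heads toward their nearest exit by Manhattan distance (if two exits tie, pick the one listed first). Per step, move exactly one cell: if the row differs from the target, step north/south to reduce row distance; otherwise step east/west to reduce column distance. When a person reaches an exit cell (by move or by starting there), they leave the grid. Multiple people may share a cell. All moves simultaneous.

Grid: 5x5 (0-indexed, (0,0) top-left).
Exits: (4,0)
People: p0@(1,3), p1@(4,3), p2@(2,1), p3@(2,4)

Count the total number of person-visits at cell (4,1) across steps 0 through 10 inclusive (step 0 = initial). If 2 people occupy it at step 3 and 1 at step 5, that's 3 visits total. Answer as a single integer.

Step 0: p0@(1,3) p1@(4,3) p2@(2,1) p3@(2,4) -> at (4,1): 0 [-], cum=0
Step 1: p0@(2,3) p1@(4,2) p2@(3,1) p3@(3,4) -> at (4,1): 0 [-], cum=0
Step 2: p0@(3,3) p1@(4,1) p2@(4,1) p3@(4,4) -> at (4,1): 2 [p1,p2], cum=2
Step 3: p0@(4,3) p1@ESC p2@ESC p3@(4,3) -> at (4,1): 0 [-], cum=2
Step 4: p0@(4,2) p1@ESC p2@ESC p3@(4,2) -> at (4,1): 0 [-], cum=2
Step 5: p0@(4,1) p1@ESC p2@ESC p3@(4,1) -> at (4,1): 2 [p0,p3], cum=4
Step 6: p0@ESC p1@ESC p2@ESC p3@ESC -> at (4,1): 0 [-], cum=4
Total visits = 4

Answer: 4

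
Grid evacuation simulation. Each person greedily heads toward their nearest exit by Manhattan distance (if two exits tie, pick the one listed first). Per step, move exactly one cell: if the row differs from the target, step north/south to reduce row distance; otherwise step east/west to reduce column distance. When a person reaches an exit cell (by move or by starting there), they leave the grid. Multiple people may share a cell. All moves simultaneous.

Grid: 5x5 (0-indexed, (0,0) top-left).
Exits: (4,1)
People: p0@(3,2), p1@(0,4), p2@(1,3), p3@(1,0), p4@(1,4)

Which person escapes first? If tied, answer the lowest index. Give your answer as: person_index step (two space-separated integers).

Step 1: p0:(3,2)->(4,2) | p1:(0,4)->(1,4) | p2:(1,3)->(2,3) | p3:(1,0)->(2,0) | p4:(1,4)->(2,4)
Step 2: p0:(4,2)->(4,1)->EXIT | p1:(1,4)->(2,4) | p2:(2,3)->(3,3) | p3:(2,0)->(3,0) | p4:(2,4)->(3,4)
Step 3: p0:escaped | p1:(2,4)->(3,4) | p2:(3,3)->(4,3) | p3:(3,0)->(4,0) | p4:(3,4)->(4,4)
Step 4: p0:escaped | p1:(3,4)->(4,4) | p2:(4,3)->(4,2) | p3:(4,0)->(4,1)->EXIT | p4:(4,4)->(4,3)
Step 5: p0:escaped | p1:(4,4)->(4,3) | p2:(4,2)->(4,1)->EXIT | p3:escaped | p4:(4,3)->(4,2)
Step 6: p0:escaped | p1:(4,3)->(4,2) | p2:escaped | p3:escaped | p4:(4,2)->(4,1)->EXIT
Step 7: p0:escaped | p1:(4,2)->(4,1)->EXIT | p2:escaped | p3:escaped | p4:escaped
Exit steps: [2, 7, 5, 4, 6]
First to escape: p0 at step 2

Answer: 0 2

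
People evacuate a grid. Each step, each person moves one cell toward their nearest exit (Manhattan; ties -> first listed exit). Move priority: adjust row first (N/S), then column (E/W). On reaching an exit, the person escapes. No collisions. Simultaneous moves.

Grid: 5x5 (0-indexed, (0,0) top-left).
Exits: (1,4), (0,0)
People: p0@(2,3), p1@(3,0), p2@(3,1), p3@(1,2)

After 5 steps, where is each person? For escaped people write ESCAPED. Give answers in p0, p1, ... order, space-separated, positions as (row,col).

Step 1: p0:(2,3)->(1,3) | p1:(3,0)->(2,0) | p2:(3,1)->(2,1) | p3:(1,2)->(1,3)
Step 2: p0:(1,3)->(1,4)->EXIT | p1:(2,0)->(1,0) | p2:(2,1)->(1,1) | p3:(1,3)->(1,4)->EXIT
Step 3: p0:escaped | p1:(1,0)->(0,0)->EXIT | p2:(1,1)->(0,1) | p3:escaped
Step 4: p0:escaped | p1:escaped | p2:(0,1)->(0,0)->EXIT | p3:escaped

ESCAPED ESCAPED ESCAPED ESCAPED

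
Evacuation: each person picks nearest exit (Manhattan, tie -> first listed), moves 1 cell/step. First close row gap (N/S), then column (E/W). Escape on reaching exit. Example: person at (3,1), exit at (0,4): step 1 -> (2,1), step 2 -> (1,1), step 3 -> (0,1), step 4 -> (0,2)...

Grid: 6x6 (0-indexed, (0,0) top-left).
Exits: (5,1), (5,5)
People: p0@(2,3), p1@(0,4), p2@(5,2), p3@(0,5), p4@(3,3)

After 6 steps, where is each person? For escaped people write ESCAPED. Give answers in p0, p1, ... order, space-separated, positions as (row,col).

Step 1: p0:(2,3)->(3,3) | p1:(0,4)->(1,4) | p2:(5,2)->(5,1)->EXIT | p3:(0,5)->(1,5) | p4:(3,3)->(4,3)
Step 2: p0:(3,3)->(4,3) | p1:(1,4)->(2,4) | p2:escaped | p3:(1,5)->(2,5) | p4:(4,3)->(5,3)
Step 3: p0:(4,3)->(5,3) | p1:(2,4)->(3,4) | p2:escaped | p3:(2,5)->(3,5) | p4:(5,3)->(5,2)
Step 4: p0:(5,3)->(5,2) | p1:(3,4)->(4,4) | p2:escaped | p3:(3,5)->(4,5) | p4:(5,2)->(5,1)->EXIT
Step 5: p0:(5,2)->(5,1)->EXIT | p1:(4,4)->(5,4) | p2:escaped | p3:(4,5)->(5,5)->EXIT | p4:escaped
Step 6: p0:escaped | p1:(5,4)->(5,5)->EXIT | p2:escaped | p3:escaped | p4:escaped

ESCAPED ESCAPED ESCAPED ESCAPED ESCAPED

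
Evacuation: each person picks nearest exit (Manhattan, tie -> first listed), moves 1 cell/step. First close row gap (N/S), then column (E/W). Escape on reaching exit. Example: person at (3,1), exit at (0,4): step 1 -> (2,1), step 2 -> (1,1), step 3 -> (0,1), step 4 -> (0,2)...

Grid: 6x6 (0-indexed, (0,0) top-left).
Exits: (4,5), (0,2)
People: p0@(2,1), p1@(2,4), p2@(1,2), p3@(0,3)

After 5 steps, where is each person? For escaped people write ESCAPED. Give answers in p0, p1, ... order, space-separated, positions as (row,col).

Step 1: p0:(2,1)->(1,1) | p1:(2,4)->(3,4) | p2:(1,2)->(0,2)->EXIT | p3:(0,3)->(0,2)->EXIT
Step 2: p0:(1,1)->(0,1) | p1:(3,4)->(4,4) | p2:escaped | p3:escaped
Step 3: p0:(0,1)->(0,2)->EXIT | p1:(4,4)->(4,5)->EXIT | p2:escaped | p3:escaped

ESCAPED ESCAPED ESCAPED ESCAPED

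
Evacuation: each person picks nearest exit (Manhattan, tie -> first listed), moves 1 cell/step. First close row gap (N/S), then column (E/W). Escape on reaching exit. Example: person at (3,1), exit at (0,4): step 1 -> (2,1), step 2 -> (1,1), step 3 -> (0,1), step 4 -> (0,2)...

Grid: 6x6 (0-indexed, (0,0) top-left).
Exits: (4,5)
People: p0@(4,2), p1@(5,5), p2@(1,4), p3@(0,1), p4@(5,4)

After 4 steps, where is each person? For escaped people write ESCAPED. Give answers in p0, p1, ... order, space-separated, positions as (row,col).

Step 1: p0:(4,2)->(4,3) | p1:(5,5)->(4,5)->EXIT | p2:(1,4)->(2,4) | p3:(0,1)->(1,1) | p4:(5,4)->(4,4)
Step 2: p0:(4,3)->(4,4) | p1:escaped | p2:(2,4)->(3,4) | p3:(1,1)->(2,1) | p4:(4,4)->(4,5)->EXIT
Step 3: p0:(4,4)->(4,5)->EXIT | p1:escaped | p2:(3,4)->(4,4) | p3:(2,1)->(3,1) | p4:escaped
Step 4: p0:escaped | p1:escaped | p2:(4,4)->(4,5)->EXIT | p3:(3,1)->(4,1) | p4:escaped

ESCAPED ESCAPED ESCAPED (4,1) ESCAPED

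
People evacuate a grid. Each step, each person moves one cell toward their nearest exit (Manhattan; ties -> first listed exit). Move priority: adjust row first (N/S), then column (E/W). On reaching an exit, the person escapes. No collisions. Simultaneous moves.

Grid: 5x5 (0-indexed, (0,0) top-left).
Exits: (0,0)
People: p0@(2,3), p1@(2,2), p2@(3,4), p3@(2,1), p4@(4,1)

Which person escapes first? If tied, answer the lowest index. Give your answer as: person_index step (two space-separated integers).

Answer: 3 3

Derivation:
Step 1: p0:(2,3)->(1,3) | p1:(2,2)->(1,2) | p2:(3,4)->(2,4) | p3:(2,1)->(1,1) | p4:(4,1)->(3,1)
Step 2: p0:(1,3)->(0,3) | p1:(1,2)->(0,2) | p2:(2,4)->(1,4) | p3:(1,1)->(0,1) | p4:(3,1)->(2,1)
Step 3: p0:(0,3)->(0,2) | p1:(0,2)->(0,1) | p2:(1,4)->(0,4) | p3:(0,1)->(0,0)->EXIT | p4:(2,1)->(1,1)
Step 4: p0:(0,2)->(0,1) | p1:(0,1)->(0,0)->EXIT | p2:(0,4)->(0,3) | p3:escaped | p4:(1,1)->(0,1)
Step 5: p0:(0,1)->(0,0)->EXIT | p1:escaped | p2:(0,3)->(0,2) | p3:escaped | p4:(0,1)->(0,0)->EXIT
Step 6: p0:escaped | p1:escaped | p2:(0,2)->(0,1) | p3:escaped | p4:escaped
Step 7: p0:escaped | p1:escaped | p2:(0,1)->(0,0)->EXIT | p3:escaped | p4:escaped
Exit steps: [5, 4, 7, 3, 5]
First to escape: p3 at step 3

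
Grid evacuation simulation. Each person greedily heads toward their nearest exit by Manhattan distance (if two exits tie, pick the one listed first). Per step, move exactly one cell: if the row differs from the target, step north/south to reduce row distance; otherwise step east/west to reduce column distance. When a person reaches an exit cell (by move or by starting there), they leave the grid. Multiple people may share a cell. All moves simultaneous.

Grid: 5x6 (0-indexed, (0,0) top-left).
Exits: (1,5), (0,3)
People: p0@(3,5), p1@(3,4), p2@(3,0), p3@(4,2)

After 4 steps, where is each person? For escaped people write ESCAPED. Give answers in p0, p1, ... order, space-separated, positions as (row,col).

Step 1: p0:(3,5)->(2,5) | p1:(3,4)->(2,4) | p2:(3,0)->(2,0) | p3:(4,2)->(3,2)
Step 2: p0:(2,5)->(1,5)->EXIT | p1:(2,4)->(1,4) | p2:(2,0)->(1,0) | p3:(3,2)->(2,2)
Step 3: p0:escaped | p1:(1,4)->(1,5)->EXIT | p2:(1,0)->(0,0) | p3:(2,2)->(1,2)
Step 4: p0:escaped | p1:escaped | p2:(0,0)->(0,1) | p3:(1,2)->(0,2)

ESCAPED ESCAPED (0,1) (0,2)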